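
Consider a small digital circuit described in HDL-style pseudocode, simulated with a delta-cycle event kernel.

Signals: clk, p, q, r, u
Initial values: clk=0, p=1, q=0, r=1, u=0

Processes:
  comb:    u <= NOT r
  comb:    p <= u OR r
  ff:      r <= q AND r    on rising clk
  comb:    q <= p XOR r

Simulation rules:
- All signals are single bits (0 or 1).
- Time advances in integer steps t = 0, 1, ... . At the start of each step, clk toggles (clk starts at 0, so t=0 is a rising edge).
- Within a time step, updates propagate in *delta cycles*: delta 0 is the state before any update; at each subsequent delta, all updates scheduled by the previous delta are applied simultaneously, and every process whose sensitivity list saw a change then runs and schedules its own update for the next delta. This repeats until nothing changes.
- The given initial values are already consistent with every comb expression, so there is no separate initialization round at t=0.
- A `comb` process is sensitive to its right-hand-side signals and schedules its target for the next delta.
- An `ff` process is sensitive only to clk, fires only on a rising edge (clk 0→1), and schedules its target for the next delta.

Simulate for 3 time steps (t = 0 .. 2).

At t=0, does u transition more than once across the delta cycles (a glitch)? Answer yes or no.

no

[bits: r,clk,u,q,p]
t=0: Δ0=10001 Δ1=11001 Δ2=01001 Δ3=01110 Δ4=01101 Δ5=01111 | 5Δ
t=1: Δ0=01111 Δ1=00111 | 1Δ
t=2: Δ0=00111 Δ1=01111 | 1Δ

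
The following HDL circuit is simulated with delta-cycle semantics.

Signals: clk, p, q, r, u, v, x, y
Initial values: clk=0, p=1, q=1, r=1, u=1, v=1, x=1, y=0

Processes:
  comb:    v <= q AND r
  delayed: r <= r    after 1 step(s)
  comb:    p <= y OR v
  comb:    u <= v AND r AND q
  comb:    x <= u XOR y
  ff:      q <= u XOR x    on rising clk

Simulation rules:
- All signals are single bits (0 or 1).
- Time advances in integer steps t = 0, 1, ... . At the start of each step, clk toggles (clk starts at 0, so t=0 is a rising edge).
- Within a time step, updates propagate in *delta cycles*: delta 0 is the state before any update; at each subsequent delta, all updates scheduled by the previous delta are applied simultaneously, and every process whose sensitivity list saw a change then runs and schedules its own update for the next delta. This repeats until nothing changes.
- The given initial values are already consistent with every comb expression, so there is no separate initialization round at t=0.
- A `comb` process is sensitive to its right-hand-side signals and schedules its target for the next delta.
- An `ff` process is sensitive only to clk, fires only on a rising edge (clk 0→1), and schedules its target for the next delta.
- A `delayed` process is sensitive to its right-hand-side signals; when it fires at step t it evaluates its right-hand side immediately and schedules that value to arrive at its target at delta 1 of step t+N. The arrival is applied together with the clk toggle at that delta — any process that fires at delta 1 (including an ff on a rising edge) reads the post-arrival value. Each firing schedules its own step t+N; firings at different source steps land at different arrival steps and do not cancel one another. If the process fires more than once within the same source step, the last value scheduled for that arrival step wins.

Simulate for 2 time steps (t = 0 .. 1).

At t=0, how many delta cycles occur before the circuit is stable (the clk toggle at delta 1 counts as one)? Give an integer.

4

t=0 Δ0: v=1 q=1 p=1 r=1 u=1 x=1 clk=0 y=0
  Δ1: clk:0→1
  Δ2: q:1→0
  Δ3: v:1→0, u:1→0
  Δ4: p:1→0, x:1→0
  (4Δ to stable)
t=1 Δ0: v=0 q=0 p=0 r=1 u=0 x=0 clk=1 y=0
  Δ1: clk:1→0
  (1Δ to stable)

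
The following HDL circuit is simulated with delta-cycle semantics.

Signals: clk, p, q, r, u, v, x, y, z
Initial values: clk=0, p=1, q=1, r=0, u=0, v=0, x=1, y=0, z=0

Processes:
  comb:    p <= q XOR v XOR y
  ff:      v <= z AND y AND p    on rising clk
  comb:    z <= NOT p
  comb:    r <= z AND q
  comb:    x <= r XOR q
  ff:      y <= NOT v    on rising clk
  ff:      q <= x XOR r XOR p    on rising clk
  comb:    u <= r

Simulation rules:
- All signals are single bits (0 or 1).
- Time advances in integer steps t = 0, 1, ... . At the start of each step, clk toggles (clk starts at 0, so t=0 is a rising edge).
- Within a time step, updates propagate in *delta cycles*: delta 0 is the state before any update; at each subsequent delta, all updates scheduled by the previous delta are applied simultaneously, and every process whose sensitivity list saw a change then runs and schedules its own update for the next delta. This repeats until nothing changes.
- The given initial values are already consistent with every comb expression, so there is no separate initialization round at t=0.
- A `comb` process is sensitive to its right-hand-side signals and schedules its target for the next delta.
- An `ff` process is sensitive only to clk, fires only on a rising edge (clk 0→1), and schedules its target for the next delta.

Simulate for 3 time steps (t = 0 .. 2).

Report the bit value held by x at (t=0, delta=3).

[bits: x,u,q,r,p,clk,y,v,z]
t=0: Δ0=101010000 Δ1=101011000 Δ2=100011100 Δ3=000011100 | 3Δ
t=1: Δ0=000011100 Δ1=000010100 | 1Δ
t=2: Δ0=000010100 Δ1=000011100 Δ2=001011100 Δ3=101001100 Δ4=101001101 Δ5=101101101 Δ6=011101101 | 6Δ

0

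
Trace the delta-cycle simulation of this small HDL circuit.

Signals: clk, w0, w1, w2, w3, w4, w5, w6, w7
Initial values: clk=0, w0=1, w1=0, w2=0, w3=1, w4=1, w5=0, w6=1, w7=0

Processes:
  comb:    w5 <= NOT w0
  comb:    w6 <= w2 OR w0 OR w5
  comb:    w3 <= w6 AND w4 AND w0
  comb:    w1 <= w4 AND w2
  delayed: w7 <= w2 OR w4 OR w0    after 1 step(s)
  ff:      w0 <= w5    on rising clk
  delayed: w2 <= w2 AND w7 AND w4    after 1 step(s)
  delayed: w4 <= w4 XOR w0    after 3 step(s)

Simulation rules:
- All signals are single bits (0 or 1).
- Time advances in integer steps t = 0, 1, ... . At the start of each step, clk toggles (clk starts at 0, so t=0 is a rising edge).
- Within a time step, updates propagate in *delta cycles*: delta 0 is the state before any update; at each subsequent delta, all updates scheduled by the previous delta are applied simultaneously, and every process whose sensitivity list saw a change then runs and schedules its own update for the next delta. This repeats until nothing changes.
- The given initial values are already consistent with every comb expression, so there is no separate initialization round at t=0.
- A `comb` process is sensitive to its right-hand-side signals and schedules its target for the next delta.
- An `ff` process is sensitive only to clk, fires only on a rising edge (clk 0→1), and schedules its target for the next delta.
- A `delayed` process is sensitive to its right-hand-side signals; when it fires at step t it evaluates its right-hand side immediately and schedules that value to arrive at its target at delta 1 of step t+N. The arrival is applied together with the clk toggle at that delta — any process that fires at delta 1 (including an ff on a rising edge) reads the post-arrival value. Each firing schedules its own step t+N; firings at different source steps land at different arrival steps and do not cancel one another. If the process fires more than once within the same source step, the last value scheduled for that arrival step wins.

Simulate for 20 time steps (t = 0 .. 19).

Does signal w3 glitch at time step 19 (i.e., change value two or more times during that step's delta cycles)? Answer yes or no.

no

t0.Δ0 w6=1 w3=1 w5=0 w1=0 w0=1 clk=0 w7=0 w4=1 w2=0
t0.Δ1 w6=1 w3=1 w5=0 w1=0 w0=1 clk=1 w7=0 w4=1 w2=0
t0.Δ2 w6=1 w3=1 w5=0 w1=0 w0=0 clk=1 w7=0 w4=1 w2=0
t0.Δ3 w6=0 w3=0 w5=1 w1=0 w0=0 clk=1 w7=0 w4=1 w2=0
t0.Δ4 w6=1 w3=0 w5=1 w1=0 w0=0 clk=1 w7=0 w4=1 w2=0
t1.Δ0 w6=1 w3=0 w5=1 w1=0 w0=0 clk=1 w7=0 w4=1 w2=0
t1.Δ1 w6=1 w3=0 w5=1 w1=0 w0=0 clk=0 w7=1 w4=1 w2=0
t2.Δ0 w6=1 w3=0 w5=1 w1=0 w0=0 clk=0 w7=1 w4=1 w2=0
t2.Δ1 w6=1 w3=0 w5=1 w1=0 w0=0 clk=1 w7=1 w4=1 w2=0
t2.Δ2 w6=1 w3=0 w5=1 w1=0 w0=1 clk=1 w7=1 w4=1 w2=0
t2.Δ3 w6=1 w3=1 w5=0 w1=0 w0=1 clk=1 w7=1 w4=1 w2=0
t3.Δ0 w6=1 w3=1 w5=0 w1=0 w0=1 clk=1 w7=1 w4=1 w2=0
t3.Δ1 w6=1 w3=1 w5=0 w1=0 w0=1 clk=0 w7=1 w4=1 w2=0
t4.Δ0 w6=1 w3=1 w5=0 w1=0 w0=1 clk=0 w7=1 w4=1 w2=0
t4.Δ1 w6=1 w3=1 w5=0 w1=0 w0=1 clk=1 w7=1 w4=1 w2=0
t4.Δ2 w6=1 w3=1 w5=0 w1=0 w0=0 clk=1 w7=1 w4=1 w2=0
t4.Δ3 w6=0 w3=0 w5=1 w1=0 w0=0 clk=1 w7=1 w4=1 w2=0
t4.Δ4 w6=1 w3=0 w5=1 w1=0 w0=0 clk=1 w7=1 w4=1 w2=0
t5.Δ0 w6=1 w3=0 w5=1 w1=0 w0=0 clk=1 w7=1 w4=1 w2=0
t5.Δ1 w6=1 w3=0 w5=1 w1=0 w0=0 clk=0 w7=1 w4=0 w2=0
t6.Δ0 w6=1 w3=0 w5=1 w1=0 w0=0 clk=0 w7=1 w4=0 w2=0
t6.Δ1 w6=1 w3=0 w5=1 w1=0 w0=0 clk=1 w7=0 w4=0 w2=0
t6.Δ2 w6=1 w3=0 w5=1 w1=0 w0=1 clk=1 w7=0 w4=0 w2=0
t6.Δ3 w6=1 w3=0 w5=0 w1=0 w0=1 clk=1 w7=0 w4=0 w2=0
t7.Δ0 w6=1 w3=0 w5=0 w1=0 w0=1 clk=1 w7=0 w4=0 w2=0
t7.Δ1 w6=1 w3=0 w5=0 w1=0 w0=1 clk=0 w7=1 w4=1 w2=0
t7.Δ2 w6=1 w3=1 w5=0 w1=0 w0=1 clk=0 w7=1 w4=1 w2=0
t8.Δ0 w6=1 w3=1 w5=0 w1=0 w0=1 clk=0 w7=1 w4=1 w2=0
t8.Δ1 w6=1 w3=1 w5=0 w1=0 w0=1 clk=1 w7=1 w4=0 w2=0
t8.Δ2 w6=1 w3=0 w5=0 w1=0 w0=0 clk=1 w7=1 w4=0 w2=0
t8.Δ3 w6=0 w3=0 w5=1 w1=0 w0=0 clk=1 w7=1 w4=0 w2=0
t8.Δ4 w6=1 w3=0 w5=1 w1=0 w0=0 clk=1 w7=1 w4=0 w2=0
t9.Δ0 w6=1 w3=0 w5=1 w1=0 w0=0 clk=1 w7=1 w4=0 w2=0
t9.Δ1 w6=1 w3=0 w5=1 w1=0 w0=0 clk=0 w7=0 w4=1 w2=0
t10.Δ0 w6=1 w3=0 w5=1 w1=0 w0=0 clk=0 w7=0 w4=1 w2=0
t10.Δ1 w6=1 w3=0 w5=1 w1=0 w0=0 clk=1 w7=1 w4=0 w2=0
t10.Δ2 w6=1 w3=0 w5=1 w1=0 w0=1 clk=1 w7=1 w4=0 w2=0
t10.Δ3 w6=1 w3=0 w5=0 w1=0 w0=1 clk=1 w7=1 w4=0 w2=0
t11.Δ0 w6=1 w3=0 w5=0 w1=0 w0=1 clk=1 w7=1 w4=0 w2=0
t11.Δ1 w6=1 w3=0 w5=0 w1=0 w0=1 clk=0 w7=1 w4=0 w2=0
t12.Δ0 w6=1 w3=0 w5=0 w1=0 w0=1 clk=0 w7=1 w4=0 w2=0
t12.Δ1 w6=1 w3=0 w5=0 w1=0 w0=1 clk=1 w7=1 w4=1 w2=0
t12.Δ2 w6=1 w3=1 w5=0 w1=0 w0=0 clk=1 w7=1 w4=1 w2=0
t12.Δ3 w6=0 w3=0 w5=1 w1=0 w0=0 clk=1 w7=1 w4=1 w2=0
t12.Δ4 w6=1 w3=0 w5=1 w1=0 w0=0 clk=1 w7=1 w4=1 w2=0
t13.Δ0 w6=1 w3=0 w5=1 w1=0 w0=0 clk=1 w7=1 w4=1 w2=0
t13.Δ1 w6=1 w3=0 w5=1 w1=0 w0=0 clk=0 w7=1 w4=1 w2=0
t14.Δ0 w6=1 w3=0 w5=1 w1=0 w0=0 clk=0 w7=1 w4=1 w2=0
t14.Δ1 w6=1 w3=0 w5=1 w1=0 w0=0 clk=1 w7=1 w4=1 w2=0
t14.Δ2 w6=1 w3=0 w5=1 w1=0 w0=1 clk=1 w7=1 w4=1 w2=0
t14.Δ3 w6=1 w3=1 w5=0 w1=0 w0=1 clk=1 w7=1 w4=1 w2=0
t15.Δ0 w6=1 w3=1 w5=0 w1=0 w0=1 clk=1 w7=1 w4=1 w2=0
t15.Δ1 w6=1 w3=1 w5=0 w1=0 w0=1 clk=0 w7=1 w4=1 w2=0
t16.Δ0 w6=1 w3=1 w5=0 w1=0 w0=1 clk=0 w7=1 w4=1 w2=0
t16.Δ1 w6=1 w3=1 w5=0 w1=0 w0=1 clk=1 w7=1 w4=1 w2=0
t16.Δ2 w6=1 w3=1 w5=0 w1=0 w0=0 clk=1 w7=1 w4=1 w2=0
t16.Δ3 w6=0 w3=0 w5=1 w1=0 w0=0 clk=1 w7=1 w4=1 w2=0
t16.Δ4 w6=1 w3=0 w5=1 w1=0 w0=0 clk=1 w7=1 w4=1 w2=0
t17.Δ0 w6=1 w3=0 w5=1 w1=0 w0=0 clk=1 w7=1 w4=1 w2=0
t17.Δ1 w6=1 w3=0 w5=1 w1=0 w0=0 clk=0 w7=1 w4=0 w2=0
t18.Δ0 w6=1 w3=0 w5=1 w1=0 w0=0 clk=0 w7=1 w4=0 w2=0
t18.Δ1 w6=1 w3=0 w5=1 w1=0 w0=0 clk=1 w7=0 w4=0 w2=0
t18.Δ2 w6=1 w3=0 w5=1 w1=0 w0=1 clk=1 w7=0 w4=0 w2=0
t18.Δ3 w6=1 w3=0 w5=0 w1=0 w0=1 clk=1 w7=0 w4=0 w2=0
t19.Δ0 w6=1 w3=0 w5=0 w1=0 w0=1 clk=1 w7=0 w4=0 w2=0
t19.Δ1 w6=1 w3=0 w5=0 w1=0 w0=1 clk=0 w7=1 w4=1 w2=0
t19.Δ2 w6=1 w3=1 w5=0 w1=0 w0=1 clk=0 w7=1 w4=1 w2=0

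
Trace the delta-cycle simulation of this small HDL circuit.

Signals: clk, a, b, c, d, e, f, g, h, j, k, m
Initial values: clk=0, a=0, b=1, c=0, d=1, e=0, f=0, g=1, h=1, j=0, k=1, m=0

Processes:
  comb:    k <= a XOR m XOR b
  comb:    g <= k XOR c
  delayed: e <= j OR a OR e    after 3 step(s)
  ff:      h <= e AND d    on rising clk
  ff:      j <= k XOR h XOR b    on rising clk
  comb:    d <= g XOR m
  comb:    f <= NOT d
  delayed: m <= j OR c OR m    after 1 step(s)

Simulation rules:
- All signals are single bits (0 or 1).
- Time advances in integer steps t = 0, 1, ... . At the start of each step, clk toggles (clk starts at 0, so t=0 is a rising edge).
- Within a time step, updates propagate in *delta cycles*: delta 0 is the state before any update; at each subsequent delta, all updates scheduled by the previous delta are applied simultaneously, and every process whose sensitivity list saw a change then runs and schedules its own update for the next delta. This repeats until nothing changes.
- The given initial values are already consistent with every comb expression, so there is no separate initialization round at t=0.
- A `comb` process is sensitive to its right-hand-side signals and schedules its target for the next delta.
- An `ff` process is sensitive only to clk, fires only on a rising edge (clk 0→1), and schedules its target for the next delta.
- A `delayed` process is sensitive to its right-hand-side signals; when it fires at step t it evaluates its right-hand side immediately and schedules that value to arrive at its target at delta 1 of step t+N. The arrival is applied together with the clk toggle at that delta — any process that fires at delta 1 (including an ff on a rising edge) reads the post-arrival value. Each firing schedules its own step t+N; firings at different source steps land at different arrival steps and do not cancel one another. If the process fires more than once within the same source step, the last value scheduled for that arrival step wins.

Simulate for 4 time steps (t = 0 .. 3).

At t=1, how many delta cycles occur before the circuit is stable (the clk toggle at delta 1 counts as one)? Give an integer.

t=0 Δ0: c=0 j=0 b=1 m=0 f=0 g=1 a=0 clk=0 e=0 d=1 k=1 h=1
  Δ1: clk:0→1
  Δ2: j:0→1, h:1→0
  (2Δ to stable)
t=1 Δ0: c=0 j=1 b=1 m=0 f=0 g=1 a=0 clk=1 e=0 d=1 k=1 h=0
  Δ1: m:0→1, clk:1→0
  Δ2: d:1→0, k:1→0
  Δ3: f:0→1, g:1→0
  Δ4: d:0→1
  Δ5: f:1→0
  (5Δ to stable)
t=2 Δ0: c=0 j=1 b=1 m=1 f=0 g=0 a=0 clk=0 e=0 d=1 k=0 h=0
  Δ1: clk:0→1
  (1Δ to stable)
t=3 Δ0: c=0 j=1 b=1 m=1 f=0 g=0 a=0 clk=1 e=0 d=1 k=0 h=0
  Δ1: clk:1→0, e:0→1
  (1Δ to stable)

5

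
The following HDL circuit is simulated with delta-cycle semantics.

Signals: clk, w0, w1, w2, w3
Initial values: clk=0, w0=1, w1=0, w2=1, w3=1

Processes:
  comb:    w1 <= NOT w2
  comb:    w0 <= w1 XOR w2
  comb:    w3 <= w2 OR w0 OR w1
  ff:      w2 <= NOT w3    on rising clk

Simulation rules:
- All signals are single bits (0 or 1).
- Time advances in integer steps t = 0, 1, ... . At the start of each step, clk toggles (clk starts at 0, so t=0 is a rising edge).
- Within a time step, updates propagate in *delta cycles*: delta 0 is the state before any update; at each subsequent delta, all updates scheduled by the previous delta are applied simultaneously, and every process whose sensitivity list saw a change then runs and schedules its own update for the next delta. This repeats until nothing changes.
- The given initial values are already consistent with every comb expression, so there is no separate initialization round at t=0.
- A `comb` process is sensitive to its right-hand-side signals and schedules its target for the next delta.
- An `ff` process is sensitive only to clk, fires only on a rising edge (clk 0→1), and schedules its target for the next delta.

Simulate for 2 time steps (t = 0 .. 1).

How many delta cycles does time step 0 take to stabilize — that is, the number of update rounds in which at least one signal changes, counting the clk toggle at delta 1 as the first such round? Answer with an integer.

t0.Δ0 w1=0 w3=1 w0=1 w2=1 clk=0
t0.Δ1 w1=0 w3=1 w0=1 w2=1 clk=1
t0.Δ2 w1=0 w3=1 w0=1 w2=0 clk=1
t0.Δ3 w1=1 w3=1 w0=0 w2=0 clk=1
t0.Δ4 w1=1 w3=1 w0=1 w2=0 clk=1
t1.Δ0 w1=1 w3=1 w0=1 w2=0 clk=1
t1.Δ1 w1=1 w3=1 w0=1 w2=0 clk=0

4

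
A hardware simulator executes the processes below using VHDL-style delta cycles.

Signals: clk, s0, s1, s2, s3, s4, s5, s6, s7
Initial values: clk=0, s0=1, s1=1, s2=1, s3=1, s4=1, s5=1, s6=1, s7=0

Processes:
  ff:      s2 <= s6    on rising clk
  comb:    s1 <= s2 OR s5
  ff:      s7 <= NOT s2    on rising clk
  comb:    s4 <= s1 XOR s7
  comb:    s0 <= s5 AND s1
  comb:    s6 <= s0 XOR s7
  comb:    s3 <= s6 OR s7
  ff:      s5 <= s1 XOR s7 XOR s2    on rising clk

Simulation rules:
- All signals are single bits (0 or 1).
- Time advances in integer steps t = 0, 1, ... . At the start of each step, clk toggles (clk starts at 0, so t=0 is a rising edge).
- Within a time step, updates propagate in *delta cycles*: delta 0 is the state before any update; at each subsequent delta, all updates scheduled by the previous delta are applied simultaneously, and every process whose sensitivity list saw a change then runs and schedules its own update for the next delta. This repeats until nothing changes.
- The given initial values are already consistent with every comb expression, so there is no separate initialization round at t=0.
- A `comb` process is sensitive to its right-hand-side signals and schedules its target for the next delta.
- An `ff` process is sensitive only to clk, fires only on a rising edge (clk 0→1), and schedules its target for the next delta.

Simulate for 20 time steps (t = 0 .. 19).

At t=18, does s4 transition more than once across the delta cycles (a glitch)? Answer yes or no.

no

[bits: clk,s4,s5,s7,s1,s2,s6,s3,s0]
t=0: Δ0=011011111 Δ1=111011111 Δ2=110011111 Δ3=110011110 Δ4=110011010 Δ5=110011000 | 5Δ
t=1: Δ0=110011000 Δ1=010011000 | 1Δ
t=2: Δ0=010011000 Δ1=110011000 Δ2=110010000 Δ3=110000000 Δ4=100000000 | 4Δ
t=3: Δ0=100000000 Δ1=000000000 | 1Δ
t=4: Δ0=000000000 Δ1=100000000 Δ2=100100000 Δ3=110100110 | 3Δ
t=5: Δ0=110100110 Δ1=010100110 | 1Δ
t=6: Δ0=010100110 Δ1=110100110 Δ2=111101110 Δ3=111111110 Δ4=101111111 Δ5=101111011 | 5Δ
t=7: Δ0=101111011 Δ1=001111011 | 1Δ
t=8: Δ0=001111011 Δ1=101111011 Δ2=101010011 Δ3=111010101 Δ4=111010111 | 4Δ
t=9: Δ0=111010111 Δ1=011010111 | 1Δ
t=10: Δ0=011010111 Δ1=111010111 Δ2=111111111 Δ3=101111011 | 3Δ
t=11: Δ0=101111011 Δ1=001111011 | 1Δ
t=12: Δ0=001111011 Δ1=101111011 Δ2=101010011 Δ3=111010101 Δ4=111010111 | 4Δ
t=13: Δ0=111010111 Δ1=011010111 | 1Δ
t=14: Δ0=011010111 Δ1=111010111 Δ2=111111111 Δ3=101111011 | 3Δ
t=15: Δ0=101111011 Δ1=001111011 | 1Δ
t=16: Δ0=001111011 Δ1=101111011 Δ2=101010011 Δ3=111010101 Δ4=111010111 | 4Δ
t=17: Δ0=111010111 Δ1=011010111 | 1Δ
t=18: Δ0=011010111 Δ1=111010111 Δ2=111111111 Δ3=101111011 | 3Δ
t=19: Δ0=101111011 Δ1=001111011 | 1Δ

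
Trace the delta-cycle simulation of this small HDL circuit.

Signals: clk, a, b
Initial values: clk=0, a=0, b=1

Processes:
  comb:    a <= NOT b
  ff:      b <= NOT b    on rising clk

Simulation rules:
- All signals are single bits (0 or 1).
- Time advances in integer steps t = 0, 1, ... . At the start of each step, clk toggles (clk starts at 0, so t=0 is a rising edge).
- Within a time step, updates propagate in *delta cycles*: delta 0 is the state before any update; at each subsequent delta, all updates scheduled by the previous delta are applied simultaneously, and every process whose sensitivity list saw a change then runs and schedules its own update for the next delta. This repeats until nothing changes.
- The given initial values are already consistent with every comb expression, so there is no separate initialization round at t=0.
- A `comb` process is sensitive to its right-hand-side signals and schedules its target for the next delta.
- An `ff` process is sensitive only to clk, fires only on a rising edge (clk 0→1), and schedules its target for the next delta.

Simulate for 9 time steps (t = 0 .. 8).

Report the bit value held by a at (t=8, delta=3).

[bits: b,a,clk]
t=0: Δ0=100 Δ1=101 Δ2=001 Δ3=011 | 3Δ
t=1: Δ0=011 Δ1=010 | 1Δ
t=2: Δ0=010 Δ1=011 Δ2=111 Δ3=101 | 3Δ
t=3: Δ0=101 Δ1=100 | 1Δ
t=4: Δ0=100 Δ1=101 Δ2=001 Δ3=011 | 3Δ
t=5: Δ0=011 Δ1=010 | 1Δ
t=6: Δ0=010 Δ1=011 Δ2=111 Δ3=101 | 3Δ
t=7: Δ0=101 Δ1=100 | 1Δ
t=8: Δ0=100 Δ1=101 Δ2=001 Δ3=011 | 3Δ

1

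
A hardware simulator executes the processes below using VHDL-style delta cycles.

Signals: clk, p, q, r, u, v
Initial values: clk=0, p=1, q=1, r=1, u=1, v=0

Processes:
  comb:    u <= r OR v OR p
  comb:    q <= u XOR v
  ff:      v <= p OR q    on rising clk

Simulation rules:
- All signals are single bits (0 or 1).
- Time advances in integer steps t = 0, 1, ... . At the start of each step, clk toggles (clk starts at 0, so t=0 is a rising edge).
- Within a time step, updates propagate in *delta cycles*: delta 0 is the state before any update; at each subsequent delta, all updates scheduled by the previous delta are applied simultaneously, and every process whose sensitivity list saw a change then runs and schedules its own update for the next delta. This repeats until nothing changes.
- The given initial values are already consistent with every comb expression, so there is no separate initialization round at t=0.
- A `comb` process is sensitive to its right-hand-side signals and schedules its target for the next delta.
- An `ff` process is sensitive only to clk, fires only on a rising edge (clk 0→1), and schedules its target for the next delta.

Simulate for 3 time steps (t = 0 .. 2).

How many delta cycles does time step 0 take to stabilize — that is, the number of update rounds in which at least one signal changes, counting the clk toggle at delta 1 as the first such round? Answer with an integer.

[bits: p,u,q,v,r,clk]
t=0: Δ0=111010 Δ1=111011 Δ2=111111 Δ3=110111 | 3Δ
t=1: Δ0=110111 Δ1=110110 | 1Δ
t=2: Δ0=110110 Δ1=110111 | 1Δ

3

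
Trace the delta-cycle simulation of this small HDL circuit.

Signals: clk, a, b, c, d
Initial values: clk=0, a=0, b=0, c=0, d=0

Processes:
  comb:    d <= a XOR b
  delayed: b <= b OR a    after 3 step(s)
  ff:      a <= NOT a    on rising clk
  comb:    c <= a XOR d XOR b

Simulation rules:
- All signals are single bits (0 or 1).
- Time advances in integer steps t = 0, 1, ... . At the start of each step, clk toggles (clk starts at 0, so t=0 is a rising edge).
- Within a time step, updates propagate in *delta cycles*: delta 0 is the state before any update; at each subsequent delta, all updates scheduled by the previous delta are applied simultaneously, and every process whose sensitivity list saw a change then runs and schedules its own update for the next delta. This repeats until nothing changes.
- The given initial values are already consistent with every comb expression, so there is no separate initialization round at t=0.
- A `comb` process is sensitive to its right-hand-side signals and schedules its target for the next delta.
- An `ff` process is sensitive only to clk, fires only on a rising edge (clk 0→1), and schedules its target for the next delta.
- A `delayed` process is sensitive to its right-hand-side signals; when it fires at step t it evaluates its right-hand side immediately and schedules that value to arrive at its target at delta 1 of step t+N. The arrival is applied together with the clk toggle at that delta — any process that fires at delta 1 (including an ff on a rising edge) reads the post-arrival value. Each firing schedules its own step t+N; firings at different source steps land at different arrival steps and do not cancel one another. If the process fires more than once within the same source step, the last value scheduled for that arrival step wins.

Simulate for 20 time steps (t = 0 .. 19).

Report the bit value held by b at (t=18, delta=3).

t=0 Δ0: a=0 b=0 d=0 clk=0 c=0
  Δ1: clk:0→1
  Δ2: a:0→1
  Δ3: d:0→1, c:0→1
  Δ4: c:1→0
  (4Δ to stable)
t=1 Δ0: a=1 b=0 d=1 clk=1 c=0
  Δ1: clk:1→0
  (1Δ to stable)
t=2 Δ0: a=1 b=0 d=1 clk=0 c=0
  Δ1: clk:0→1
  Δ2: a:1→0
  Δ3: d:1→0, c:0→1
  Δ4: c:1→0
  (4Δ to stable)
t=3 Δ0: a=0 b=0 d=0 clk=1 c=0
  Δ1: b:0→1, clk:1→0
  Δ2: d:0→1, c:0→1
  Δ3: c:1→0
  (3Δ to stable)
t=4 Δ0: a=0 b=1 d=1 clk=0 c=0
  Δ1: clk:0→1
  Δ2: a:0→1
  Δ3: d:1→0, c:0→1
  Δ4: c:1→0
  (4Δ to stable)
t=5 Δ0: a=1 b=1 d=0 clk=1 c=0
  Δ1: b:1→0, clk:1→0
  Δ2: d:0→1, c:0→1
  Δ3: c:1→0
  (3Δ to stable)
t=6 Δ0: a=1 b=0 d=1 clk=0 c=0
  Δ1: b:0→1, clk:0→1
  Δ2: a:1→0, d:1→0, c:0→1
  Δ3: d:0→1
  Δ4: c:1→0
  (4Δ to stable)
t=7 Δ0: a=0 b=1 d=1 clk=1 c=0
  Δ1: clk:1→0
  (1Δ to stable)
t=8 Δ0: a=0 b=1 d=1 clk=0 c=0
  Δ1: clk:0→1
  Δ2: a:0→1
  Δ3: d:1→0, c:0→1
  Δ4: c:1→0
  (4Δ to stable)
t=9 Δ0: a=1 b=1 d=0 clk=1 c=0
  Δ1: clk:1→0
  (1Δ to stable)
t=10 Δ0: a=1 b=1 d=0 clk=0 c=0
  Δ1: clk:0→1
  Δ2: a:1→0
  Δ3: d:0→1, c:0→1
  Δ4: c:1→0
  (4Δ to stable)
t=11 Δ0: a=0 b=1 d=1 clk=1 c=0
  Δ1: clk:1→0
  (1Δ to stable)
t=12 Δ0: a=0 b=1 d=1 clk=0 c=0
  Δ1: clk:0→1
  Δ2: a:0→1
  Δ3: d:1→0, c:0→1
  Δ4: c:1→0
  (4Δ to stable)
t=13 Δ0: a=1 b=1 d=0 clk=1 c=0
  Δ1: clk:1→0
  (1Δ to stable)
t=14 Δ0: a=1 b=1 d=0 clk=0 c=0
  Δ1: clk:0→1
  Δ2: a:1→0
  Δ3: d:0→1, c:0→1
  Δ4: c:1→0
  (4Δ to stable)
t=15 Δ0: a=0 b=1 d=1 clk=1 c=0
  Δ1: clk:1→0
  (1Δ to stable)
t=16 Δ0: a=0 b=1 d=1 clk=0 c=0
  Δ1: clk:0→1
  Δ2: a:0→1
  Δ3: d:1→0, c:0→1
  Δ4: c:1→0
  (4Δ to stable)
t=17 Δ0: a=1 b=1 d=0 clk=1 c=0
  Δ1: clk:1→0
  (1Δ to stable)
t=18 Δ0: a=1 b=1 d=0 clk=0 c=0
  Δ1: clk:0→1
  Δ2: a:1→0
  Δ3: d:0→1, c:0→1
  Δ4: c:1→0
  (4Δ to stable)
t=19 Δ0: a=0 b=1 d=1 clk=1 c=0
  Δ1: clk:1→0
  (1Δ to stable)

1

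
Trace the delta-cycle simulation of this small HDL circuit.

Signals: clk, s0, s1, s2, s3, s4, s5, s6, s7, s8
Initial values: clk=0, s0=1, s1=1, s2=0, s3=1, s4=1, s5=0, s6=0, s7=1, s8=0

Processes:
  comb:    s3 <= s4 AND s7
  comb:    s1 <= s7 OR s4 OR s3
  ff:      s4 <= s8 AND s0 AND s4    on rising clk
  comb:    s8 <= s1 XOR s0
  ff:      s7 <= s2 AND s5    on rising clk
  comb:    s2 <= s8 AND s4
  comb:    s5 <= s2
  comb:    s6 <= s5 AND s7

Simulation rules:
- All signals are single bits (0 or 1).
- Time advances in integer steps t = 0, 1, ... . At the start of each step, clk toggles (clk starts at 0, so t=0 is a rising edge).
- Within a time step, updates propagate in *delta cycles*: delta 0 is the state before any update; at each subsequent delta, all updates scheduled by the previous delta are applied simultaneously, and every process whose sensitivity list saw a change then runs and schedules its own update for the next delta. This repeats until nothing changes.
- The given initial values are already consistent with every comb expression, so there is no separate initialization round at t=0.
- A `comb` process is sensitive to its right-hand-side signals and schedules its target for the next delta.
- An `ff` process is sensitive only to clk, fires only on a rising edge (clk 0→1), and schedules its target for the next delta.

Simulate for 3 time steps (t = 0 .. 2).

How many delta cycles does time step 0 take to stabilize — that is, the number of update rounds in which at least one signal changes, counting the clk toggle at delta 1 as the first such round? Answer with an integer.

5

t=0 Δ0: s2=0 s8=0 s4=1 s3=1 s5=0 s0=1 s1=1 clk=0 s6=0 s7=1
  Δ1: clk:0→1
  Δ2: s4:1→0, s7:1→0
  Δ3: s3:1→0
  Δ4: s1:1→0
  Δ5: s8:0→1
  (5Δ to stable)
t=1 Δ0: s2=0 s8=1 s4=0 s3=0 s5=0 s0=1 s1=0 clk=1 s6=0 s7=0
  Δ1: clk:1→0
  (1Δ to stable)
t=2 Δ0: s2=0 s8=1 s4=0 s3=0 s5=0 s0=1 s1=0 clk=0 s6=0 s7=0
  Δ1: clk:0→1
  (1Δ to stable)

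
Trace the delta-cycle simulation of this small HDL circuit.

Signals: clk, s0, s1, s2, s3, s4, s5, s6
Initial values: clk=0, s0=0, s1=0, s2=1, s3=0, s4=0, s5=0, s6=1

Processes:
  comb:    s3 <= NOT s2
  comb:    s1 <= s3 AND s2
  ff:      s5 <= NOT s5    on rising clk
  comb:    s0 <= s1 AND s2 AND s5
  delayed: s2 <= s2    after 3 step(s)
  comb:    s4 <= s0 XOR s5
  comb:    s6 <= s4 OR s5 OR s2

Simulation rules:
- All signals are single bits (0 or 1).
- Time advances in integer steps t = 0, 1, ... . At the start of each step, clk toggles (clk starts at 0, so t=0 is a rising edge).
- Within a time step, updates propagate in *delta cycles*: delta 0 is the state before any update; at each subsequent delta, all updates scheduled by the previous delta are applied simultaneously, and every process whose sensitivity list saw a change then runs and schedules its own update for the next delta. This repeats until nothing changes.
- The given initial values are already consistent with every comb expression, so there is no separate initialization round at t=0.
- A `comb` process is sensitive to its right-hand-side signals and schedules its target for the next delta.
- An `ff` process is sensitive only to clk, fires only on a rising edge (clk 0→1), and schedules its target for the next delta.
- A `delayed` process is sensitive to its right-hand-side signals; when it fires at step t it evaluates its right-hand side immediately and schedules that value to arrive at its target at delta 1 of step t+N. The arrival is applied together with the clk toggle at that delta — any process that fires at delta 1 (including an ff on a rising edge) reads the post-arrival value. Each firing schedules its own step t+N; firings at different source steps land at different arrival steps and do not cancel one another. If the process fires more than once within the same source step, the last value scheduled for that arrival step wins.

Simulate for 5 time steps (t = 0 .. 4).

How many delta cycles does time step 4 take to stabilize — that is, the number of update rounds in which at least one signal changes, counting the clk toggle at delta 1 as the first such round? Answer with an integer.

3

[bits: s3,s5,s1,s4,s6,s0,clk,s2]
t=0: Δ0=00001001 Δ1=00001011 Δ2=01001011 Δ3=01011011 | 3Δ
t=1: Δ0=01011011 Δ1=01011001 | 1Δ
t=2: Δ0=01011001 Δ1=01011011 Δ2=00011011 Δ3=00001011 | 3Δ
t=3: Δ0=00001011 Δ1=00001001 | 1Δ
t=4: Δ0=00001001 Δ1=00001011 Δ2=01001011 Δ3=01011011 | 3Δ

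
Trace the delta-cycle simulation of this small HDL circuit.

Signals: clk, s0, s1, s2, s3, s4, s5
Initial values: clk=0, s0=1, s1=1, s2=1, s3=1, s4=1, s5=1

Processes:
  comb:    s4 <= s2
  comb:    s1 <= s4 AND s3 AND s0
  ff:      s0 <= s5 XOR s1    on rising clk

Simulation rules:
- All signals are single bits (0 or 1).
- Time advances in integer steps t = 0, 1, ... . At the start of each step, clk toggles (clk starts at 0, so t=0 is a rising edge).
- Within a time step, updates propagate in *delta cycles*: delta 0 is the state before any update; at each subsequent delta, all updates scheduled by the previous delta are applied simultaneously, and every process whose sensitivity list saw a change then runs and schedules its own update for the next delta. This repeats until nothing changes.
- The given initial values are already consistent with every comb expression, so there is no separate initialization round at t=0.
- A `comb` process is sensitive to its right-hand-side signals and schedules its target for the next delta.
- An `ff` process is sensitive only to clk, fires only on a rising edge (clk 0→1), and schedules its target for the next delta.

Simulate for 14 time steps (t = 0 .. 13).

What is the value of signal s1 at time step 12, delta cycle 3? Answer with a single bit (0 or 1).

[bits: s1,s2,s3,s5,clk,s4,s0]
t=0: Δ0=1111011 Δ1=1111111 Δ2=1111110 Δ3=0111110 | 3Δ
t=1: Δ0=0111110 Δ1=0111010 | 1Δ
t=2: Δ0=0111010 Δ1=0111110 Δ2=0111111 Δ3=1111111 | 3Δ
t=3: Δ0=1111111 Δ1=1111011 | 1Δ
t=4: Δ0=1111011 Δ1=1111111 Δ2=1111110 Δ3=0111110 | 3Δ
t=5: Δ0=0111110 Δ1=0111010 | 1Δ
t=6: Δ0=0111010 Δ1=0111110 Δ2=0111111 Δ3=1111111 | 3Δ
t=7: Δ0=1111111 Δ1=1111011 | 1Δ
t=8: Δ0=1111011 Δ1=1111111 Δ2=1111110 Δ3=0111110 | 3Δ
t=9: Δ0=0111110 Δ1=0111010 | 1Δ
t=10: Δ0=0111010 Δ1=0111110 Δ2=0111111 Δ3=1111111 | 3Δ
t=11: Δ0=1111111 Δ1=1111011 | 1Δ
t=12: Δ0=1111011 Δ1=1111111 Δ2=1111110 Δ3=0111110 | 3Δ
t=13: Δ0=0111110 Δ1=0111010 | 1Δ

0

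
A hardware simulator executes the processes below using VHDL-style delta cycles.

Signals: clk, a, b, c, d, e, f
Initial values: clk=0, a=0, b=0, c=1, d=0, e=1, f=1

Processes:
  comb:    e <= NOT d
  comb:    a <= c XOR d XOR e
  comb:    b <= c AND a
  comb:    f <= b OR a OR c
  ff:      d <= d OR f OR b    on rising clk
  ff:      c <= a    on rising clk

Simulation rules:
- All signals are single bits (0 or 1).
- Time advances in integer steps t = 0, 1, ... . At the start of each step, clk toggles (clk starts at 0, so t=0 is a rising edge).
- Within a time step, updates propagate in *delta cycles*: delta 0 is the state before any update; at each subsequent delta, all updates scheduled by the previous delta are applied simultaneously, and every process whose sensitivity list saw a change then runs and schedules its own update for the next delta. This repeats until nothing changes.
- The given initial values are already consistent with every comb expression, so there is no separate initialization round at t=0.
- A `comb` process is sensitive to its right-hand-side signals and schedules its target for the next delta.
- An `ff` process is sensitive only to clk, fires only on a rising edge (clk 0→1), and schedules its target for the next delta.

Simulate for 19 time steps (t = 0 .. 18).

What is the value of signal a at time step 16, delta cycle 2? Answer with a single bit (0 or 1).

t=0 Δ0: c=1 f=1 d=0 b=0 e=1 clk=0 a=0
  Δ1: clk:0→1
  Δ2: c:1→0, d:0→1
  Δ3: f:1→0, e:1→0
  Δ4: a:0→1
  Δ5: f:0→1
  (5Δ to stable)
t=1 Δ0: c=0 f=1 d=1 b=0 e=0 clk=1 a=1
  Δ1: clk:1→0
  (1Δ to stable)
t=2 Δ0: c=0 f=1 d=1 b=0 e=0 clk=0 a=1
  Δ1: clk:0→1
  Δ2: c:0→1
  Δ3: b:0→1, a:1→0
  Δ4: b:1→0
  (4Δ to stable)
t=3 Δ0: c=1 f=1 d=1 b=0 e=0 clk=1 a=0
  Δ1: clk:1→0
  (1Δ to stable)
t=4 Δ0: c=1 f=1 d=1 b=0 e=0 clk=0 a=0
  Δ1: clk:0→1
  Δ2: c:1→0
  Δ3: f:1→0, a:0→1
  Δ4: f:0→1
  (4Δ to stable)
t=5 Δ0: c=0 f=1 d=1 b=0 e=0 clk=1 a=1
  Δ1: clk:1→0
  (1Δ to stable)
t=6 Δ0: c=0 f=1 d=1 b=0 e=0 clk=0 a=1
  Δ1: clk:0→1
  Δ2: c:0→1
  Δ3: b:0→1, a:1→0
  Δ4: b:1→0
  (4Δ to stable)
t=7 Δ0: c=1 f=1 d=1 b=0 e=0 clk=1 a=0
  Δ1: clk:1→0
  (1Δ to stable)
t=8 Δ0: c=1 f=1 d=1 b=0 e=0 clk=0 a=0
  Δ1: clk:0→1
  Δ2: c:1→0
  Δ3: f:1→0, a:0→1
  Δ4: f:0→1
  (4Δ to stable)
t=9 Δ0: c=0 f=1 d=1 b=0 e=0 clk=1 a=1
  Δ1: clk:1→0
  (1Δ to stable)
t=10 Δ0: c=0 f=1 d=1 b=0 e=0 clk=0 a=1
  Δ1: clk:0→1
  Δ2: c:0→1
  Δ3: b:0→1, a:1→0
  Δ4: b:1→0
  (4Δ to stable)
t=11 Δ0: c=1 f=1 d=1 b=0 e=0 clk=1 a=0
  Δ1: clk:1→0
  (1Δ to stable)
t=12 Δ0: c=1 f=1 d=1 b=0 e=0 clk=0 a=0
  Δ1: clk:0→1
  Δ2: c:1→0
  Δ3: f:1→0, a:0→1
  Δ4: f:0→1
  (4Δ to stable)
t=13 Δ0: c=0 f=1 d=1 b=0 e=0 clk=1 a=1
  Δ1: clk:1→0
  (1Δ to stable)
t=14 Δ0: c=0 f=1 d=1 b=0 e=0 clk=0 a=1
  Δ1: clk:0→1
  Δ2: c:0→1
  Δ3: b:0→1, a:1→0
  Δ4: b:1→0
  (4Δ to stable)
t=15 Δ0: c=1 f=1 d=1 b=0 e=0 clk=1 a=0
  Δ1: clk:1→0
  (1Δ to stable)
t=16 Δ0: c=1 f=1 d=1 b=0 e=0 clk=0 a=0
  Δ1: clk:0→1
  Δ2: c:1→0
  Δ3: f:1→0, a:0→1
  Δ4: f:0→1
  (4Δ to stable)
t=17 Δ0: c=0 f=1 d=1 b=0 e=0 clk=1 a=1
  Δ1: clk:1→0
  (1Δ to stable)
t=18 Δ0: c=0 f=1 d=1 b=0 e=0 clk=0 a=1
  Δ1: clk:0→1
  Δ2: c:0→1
  Δ3: b:0→1, a:1→0
  Δ4: b:1→0
  (4Δ to stable)

0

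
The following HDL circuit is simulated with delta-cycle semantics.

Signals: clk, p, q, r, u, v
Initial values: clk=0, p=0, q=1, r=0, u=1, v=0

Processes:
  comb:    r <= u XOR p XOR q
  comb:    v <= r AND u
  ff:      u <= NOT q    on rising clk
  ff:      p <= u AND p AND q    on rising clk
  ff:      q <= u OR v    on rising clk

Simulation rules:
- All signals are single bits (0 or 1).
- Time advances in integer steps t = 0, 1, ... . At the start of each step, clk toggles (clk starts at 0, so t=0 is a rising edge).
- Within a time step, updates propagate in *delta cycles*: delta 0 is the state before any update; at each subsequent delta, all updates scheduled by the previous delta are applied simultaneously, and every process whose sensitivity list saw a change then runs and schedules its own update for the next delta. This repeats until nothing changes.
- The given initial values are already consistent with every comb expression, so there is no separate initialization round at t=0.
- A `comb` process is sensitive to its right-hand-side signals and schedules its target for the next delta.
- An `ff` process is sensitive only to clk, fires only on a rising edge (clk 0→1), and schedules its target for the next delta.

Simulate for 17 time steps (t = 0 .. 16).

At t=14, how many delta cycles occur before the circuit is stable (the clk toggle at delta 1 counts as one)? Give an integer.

4

t=0 Δ0: u=1 v=0 p=0 r=0 q=1 clk=0
  Δ1: clk:0→1
  Δ2: u:1→0
  Δ3: r:0→1
  (3Δ to stable)
t=1 Δ0: u=0 v=0 p=0 r=1 q=1 clk=1
  Δ1: clk:1→0
  (1Δ to stable)
t=2 Δ0: u=0 v=0 p=0 r=1 q=1 clk=0
  Δ1: clk:0→1
  Δ2: q:1→0
  Δ3: r:1→0
  (3Δ to stable)
t=3 Δ0: u=0 v=0 p=0 r=0 q=0 clk=1
  Δ1: clk:1→0
  (1Δ to stable)
t=4 Δ0: u=0 v=0 p=0 r=0 q=0 clk=0
  Δ1: clk:0→1
  Δ2: u:0→1
  Δ3: r:0→1
  Δ4: v:0→1
  (4Δ to stable)
t=5 Δ0: u=1 v=1 p=0 r=1 q=0 clk=1
  Δ1: clk:1→0
  (1Δ to stable)
t=6 Δ0: u=1 v=1 p=0 r=1 q=0 clk=0
  Δ1: clk:0→1
  Δ2: q:0→1
  Δ3: r:1→0
  Δ4: v:1→0
  (4Δ to stable)
t=7 Δ0: u=1 v=0 p=0 r=0 q=1 clk=1
  Δ1: clk:1→0
  (1Δ to stable)
t=8 Δ0: u=1 v=0 p=0 r=0 q=1 clk=0
  Δ1: clk:0→1
  Δ2: u:1→0
  Δ3: r:0→1
  (3Δ to stable)
t=9 Δ0: u=0 v=0 p=0 r=1 q=1 clk=1
  Δ1: clk:1→0
  (1Δ to stable)
t=10 Δ0: u=0 v=0 p=0 r=1 q=1 clk=0
  Δ1: clk:0→1
  Δ2: q:1→0
  Δ3: r:1→0
  (3Δ to stable)
t=11 Δ0: u=0 v=0 p=0 r=0 q=0 clk=1
  Δ1: clk:1→0
  (1Δ to stable)
t=12 Δ0: u=0 v=0 p=0 r=0 q=0 clk=0
  Δ1: clk:0→1
  Δ2: u:0→1
  Δ3: r:0→1
  Δ4: v:0→1
  (4Δ to stable)
t=13 Δ0: u=1 v=1 p=0 r=1 q=0 clk=1
  Δ1: clk:1→0
  (1Δ to stable)
t=14 Δ0: u=1 v=1 p=0 r=1 q=0 clk=0
  Δ1: clk:0→1
  Δ2: q:0→1
  Δ3: r:1→0
  Δ4: v:1→0
  (4Δ to stable)
t=15 Δ0: u=1 v=0 p=0 r=0 q=1 clk=1
  Δ1: clk:1→0
  (1Δ to stable)
t=16 Δ0: u=1 v=0 p=0 r=0 q=1 clk=0
  Δ1: clk:0→1
  Δ2: u:1→0
  Δ3: r:0→1
  (3Δ to stable)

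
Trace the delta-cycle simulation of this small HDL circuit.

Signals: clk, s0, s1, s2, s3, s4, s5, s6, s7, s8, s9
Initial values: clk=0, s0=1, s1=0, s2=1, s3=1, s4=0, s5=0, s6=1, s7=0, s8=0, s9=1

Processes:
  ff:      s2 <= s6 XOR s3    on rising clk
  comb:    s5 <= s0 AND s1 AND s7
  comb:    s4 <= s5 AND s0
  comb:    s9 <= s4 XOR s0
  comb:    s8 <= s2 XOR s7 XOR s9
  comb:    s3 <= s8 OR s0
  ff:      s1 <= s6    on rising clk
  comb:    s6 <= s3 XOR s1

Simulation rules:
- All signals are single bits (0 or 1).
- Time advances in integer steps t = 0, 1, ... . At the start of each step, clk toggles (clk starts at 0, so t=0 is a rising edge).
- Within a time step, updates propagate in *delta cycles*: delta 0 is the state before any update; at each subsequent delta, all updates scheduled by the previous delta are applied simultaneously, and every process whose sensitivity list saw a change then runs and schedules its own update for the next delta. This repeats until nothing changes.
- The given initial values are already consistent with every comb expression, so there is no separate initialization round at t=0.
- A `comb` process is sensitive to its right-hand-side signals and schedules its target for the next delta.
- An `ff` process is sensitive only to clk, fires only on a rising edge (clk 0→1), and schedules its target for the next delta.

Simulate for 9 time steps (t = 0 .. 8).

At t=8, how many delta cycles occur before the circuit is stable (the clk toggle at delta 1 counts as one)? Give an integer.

t=0 Δ0: s4=0 s0=1 s3=1 clk=0 s8=0 s7=0 s2=1 s9=1 s6=1 s1=0 s5=0
  Δ1: clk:0→1
  Δ2: s2:1→0, s1:0→1
  Δ3: s8:0→1, s6:1→0
  (3Δ to stable)
t=1 Δ0: s4=0 s0=1 s3=1 clk=1 s8=1 s7=0 s2=0 s9=1 s6=0 s1=1 s5=0
  Δ1: clk:1→0
  (1Δ to stable)
t=2 Δ0: s4=0 s0=1 s3=1 clk=0 s8=1 s7=0 s2=0 s9=1 s6=0 s1=1 s5=0
  Δ1: clk:0→1
  Δ2: s2:0→1, s1:1→0
  Δ3: s8:1→0, s6:0→1
  (3Δ to stable)
t=3 Δ0: s4=0 s0=1 s3=1 clk=1 s8=0 s7=0 s2=1 s9=1 s6=1 s1=0 s5=0
  Δ1: clk:1→0
  (1Δ to stable)
t=4 Δ0: s4=0 s0=1 s3=1 clk=0 s8=0 s7=0 s2=1 s9=1 s6=1 s1=0 s5=0
  Δ1: clk:0→1
  Δ2: s2:1→0, s1:0→1
  Δ3: s8:0→1, s6:1→0
  (3Δ to stable)
t=5 Δ0: s4=0 s0=1 s3=1 clk=1 s8=1 s7=0 s2=0 s9=1 s6=0 s1=1 s5=0
  Δ1: clk:1→0
  (1Δ to stable)
t=6 Δ0: s4=0 s0=1 s3=1 clk=0 s8=1 s7=0 s2=0 s9=1 s6=0 s1=1 s5=0
  Δ1: clk:0→1
  Δ2: s2:0→1, s1:1→0
  Δ3: s8:1→0, s6:0→1
  (3Δ to stable)
t=7 Δ0: s4=0 s0=1 s3=1 clk=1 s8=0 s7=0 s2=1 s9=1 s6=1 s1=0 s5=0
  Δ1: clk:1→0
  (1Δ to stable)
t=8 Δ0: s4=0 s0=1 s3=1 clk=0 s8=0 s7=0 s2=1 s9=1 s6=1 s1=0 s5=0
  Δ1: clk:0→1
  Δ2: s2:1→0, s1:0→1
  Δ3: s8:0→1, s6:1→0
  (3Δ to stable)

3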